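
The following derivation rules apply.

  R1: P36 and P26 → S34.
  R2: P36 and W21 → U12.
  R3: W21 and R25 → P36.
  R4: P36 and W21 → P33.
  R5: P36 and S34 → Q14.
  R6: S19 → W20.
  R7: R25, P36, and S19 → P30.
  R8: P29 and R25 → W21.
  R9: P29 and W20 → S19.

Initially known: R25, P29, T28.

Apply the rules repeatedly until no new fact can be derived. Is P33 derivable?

P29 and R25 hold, so W21 follows (R8).
From W21 and R25, R3 gives P36.
P36 and W21 hold, so P33 follows (R4).

Yes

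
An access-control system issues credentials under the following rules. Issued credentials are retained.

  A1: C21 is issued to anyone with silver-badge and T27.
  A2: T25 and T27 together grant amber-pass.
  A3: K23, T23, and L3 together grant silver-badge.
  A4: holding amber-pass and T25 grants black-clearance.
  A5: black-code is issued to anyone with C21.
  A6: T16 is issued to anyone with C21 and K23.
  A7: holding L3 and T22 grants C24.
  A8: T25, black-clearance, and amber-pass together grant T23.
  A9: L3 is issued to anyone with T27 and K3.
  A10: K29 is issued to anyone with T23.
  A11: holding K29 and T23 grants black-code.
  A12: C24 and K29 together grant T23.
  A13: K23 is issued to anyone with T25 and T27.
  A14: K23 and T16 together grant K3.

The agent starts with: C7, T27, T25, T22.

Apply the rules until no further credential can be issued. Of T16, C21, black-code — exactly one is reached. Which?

black-code

Holding T25 and T27 grants amber-pass (A2).
Holding amber-pass and T25 grants black-clearance (A4).
Holding T25, black-clearance, and amber-pass grants T23 (A8).
Holding T23 grants K29 (A10).
Holding K29 and T23 grants black-code (A11).
C21 would need silver-badge and T27 (A1), but silver-badge is never granted. T16 would need C21 and K23 (A6), but C21 is never granted.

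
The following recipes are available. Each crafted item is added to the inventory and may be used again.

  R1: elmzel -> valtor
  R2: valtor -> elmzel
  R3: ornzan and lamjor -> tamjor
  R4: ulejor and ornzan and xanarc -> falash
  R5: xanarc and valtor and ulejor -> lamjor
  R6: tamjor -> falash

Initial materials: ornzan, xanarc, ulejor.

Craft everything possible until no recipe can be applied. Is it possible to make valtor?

valtor would need elmzel (R1), but elmzel is never obtained.

No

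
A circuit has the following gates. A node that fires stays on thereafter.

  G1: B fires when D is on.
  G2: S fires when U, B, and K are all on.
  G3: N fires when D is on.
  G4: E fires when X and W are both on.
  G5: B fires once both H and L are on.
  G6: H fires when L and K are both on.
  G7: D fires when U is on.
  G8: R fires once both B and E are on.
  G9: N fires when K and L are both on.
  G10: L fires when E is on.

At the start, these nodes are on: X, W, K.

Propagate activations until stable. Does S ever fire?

No

S would need U, B, and K (G2), but U never turns on.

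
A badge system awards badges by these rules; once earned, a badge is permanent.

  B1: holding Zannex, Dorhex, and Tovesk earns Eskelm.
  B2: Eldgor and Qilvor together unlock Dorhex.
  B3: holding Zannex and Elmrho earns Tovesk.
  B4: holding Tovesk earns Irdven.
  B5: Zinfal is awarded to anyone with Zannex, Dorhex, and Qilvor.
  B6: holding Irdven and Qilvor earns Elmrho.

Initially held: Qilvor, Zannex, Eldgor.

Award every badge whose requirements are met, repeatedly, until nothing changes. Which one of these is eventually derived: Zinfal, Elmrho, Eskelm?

Zinfal

With Eldgor and Qilvor, Dorhex is earned (B2).
With Zannex, Dorhex, and Qilvor, Zinfal is earned (B5).
Elmrho would need Irdven and Qilvor (B6), but Irdven is never earned. Eskelm would need Zannex, Dorhex, and Tovesk (B1), but Tovesk is never earned.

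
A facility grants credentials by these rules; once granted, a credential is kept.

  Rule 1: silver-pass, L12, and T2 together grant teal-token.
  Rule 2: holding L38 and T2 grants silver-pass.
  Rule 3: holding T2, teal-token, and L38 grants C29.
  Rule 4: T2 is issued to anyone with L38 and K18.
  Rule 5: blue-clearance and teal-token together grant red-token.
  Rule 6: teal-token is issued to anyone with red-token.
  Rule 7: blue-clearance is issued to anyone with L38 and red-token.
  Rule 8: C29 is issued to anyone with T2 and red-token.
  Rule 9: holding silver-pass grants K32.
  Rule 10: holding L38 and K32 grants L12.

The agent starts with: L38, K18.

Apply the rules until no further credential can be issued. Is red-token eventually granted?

red-token would need blue-clearance and teal-token (Rule 5), but blue-clearance is never granted.

No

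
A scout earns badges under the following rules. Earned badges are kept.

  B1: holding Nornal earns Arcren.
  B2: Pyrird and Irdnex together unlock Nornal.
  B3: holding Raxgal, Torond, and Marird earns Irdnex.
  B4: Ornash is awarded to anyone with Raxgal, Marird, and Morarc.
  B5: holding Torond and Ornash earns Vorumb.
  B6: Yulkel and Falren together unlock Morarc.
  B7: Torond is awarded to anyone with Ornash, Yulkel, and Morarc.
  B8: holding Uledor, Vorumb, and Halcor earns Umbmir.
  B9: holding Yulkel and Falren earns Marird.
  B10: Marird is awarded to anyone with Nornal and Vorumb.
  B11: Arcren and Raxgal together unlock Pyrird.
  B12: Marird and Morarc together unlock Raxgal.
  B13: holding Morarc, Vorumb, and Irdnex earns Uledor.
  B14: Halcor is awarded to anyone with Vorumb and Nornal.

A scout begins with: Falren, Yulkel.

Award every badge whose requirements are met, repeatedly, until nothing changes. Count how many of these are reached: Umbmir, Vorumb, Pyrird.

1

With Yulkel and Falren, Morarc is earned (B6).
With Yulkel and Falren, Marird is earned (B9).
With Marird and Morarc, Raxgal is earned (B12).
With Raxgal, Marird, and Morarc, Ornash is earned (B4).
With Ornash, Yulkel, and Morarc, Torond is earned (B7).
With Torond and Ornash, Vorumb is earned (B5).
Umbmir would need Uledor, Vorumb, and Halcor (B8), but Halcor is never earned.
Vorumb: reached.
Pyrird would need Arcren and Raxgal (B11), but Arcren is never earned.
Reached: Vorumb — 1 of the 3.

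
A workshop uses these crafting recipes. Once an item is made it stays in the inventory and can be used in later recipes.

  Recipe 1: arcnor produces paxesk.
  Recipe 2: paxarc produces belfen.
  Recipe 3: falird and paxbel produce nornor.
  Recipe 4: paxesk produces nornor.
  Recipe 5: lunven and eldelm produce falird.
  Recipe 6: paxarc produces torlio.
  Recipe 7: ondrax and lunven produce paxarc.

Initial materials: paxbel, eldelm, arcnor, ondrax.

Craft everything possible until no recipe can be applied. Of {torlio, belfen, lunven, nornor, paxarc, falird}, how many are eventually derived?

Using Recipe 1, arcnor makes paxesk.
paxesk → nornor (Recipe 4).
torlio would need paxarc (Recipe 6), but paxarc is never obtained.
belfen would need paxarc (Recipe 2), but paxarc is never obtained.
No rule produces lunven, and it is not given.
nornor: reached.
paxarc would need ondrax and lunven (Recipe 7), but lunven is never obtained.
falird would need lunven and eldelm (Recipe 5), but lunven is never obtained.
Reached: nornor — 1 of the 6.

1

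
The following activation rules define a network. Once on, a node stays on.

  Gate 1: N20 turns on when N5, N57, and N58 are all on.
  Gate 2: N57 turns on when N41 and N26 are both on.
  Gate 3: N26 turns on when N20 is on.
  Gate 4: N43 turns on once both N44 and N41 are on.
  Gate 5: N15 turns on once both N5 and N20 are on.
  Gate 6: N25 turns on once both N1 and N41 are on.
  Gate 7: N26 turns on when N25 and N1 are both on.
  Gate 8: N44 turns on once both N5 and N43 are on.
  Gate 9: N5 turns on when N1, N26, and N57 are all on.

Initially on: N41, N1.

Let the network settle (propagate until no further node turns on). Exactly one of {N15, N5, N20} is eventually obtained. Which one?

N5

Gate 6: N1 and N41 on → N25 on.
Gate 7: N25 and N1 on → N26 on.
Gate 2: N41 and N26 on → N57 on.
Gate 9: N1, N26, and N57 on → N5 on.
N15 would need N5 and N20 (Gate 5), but N20 never turns on. N20 would need N5, N57, and N58 (Gate 1), but N58 never turns on.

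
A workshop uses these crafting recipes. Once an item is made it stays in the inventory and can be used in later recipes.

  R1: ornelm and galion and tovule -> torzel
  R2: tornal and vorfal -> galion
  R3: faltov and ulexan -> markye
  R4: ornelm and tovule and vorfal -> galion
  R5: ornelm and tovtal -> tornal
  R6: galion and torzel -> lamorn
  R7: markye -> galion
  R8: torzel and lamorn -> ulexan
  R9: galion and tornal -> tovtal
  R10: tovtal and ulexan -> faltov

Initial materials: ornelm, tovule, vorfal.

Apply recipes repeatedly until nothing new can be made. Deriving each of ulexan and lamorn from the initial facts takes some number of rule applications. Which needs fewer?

lamorn

lamorn: Using R4, ornelm, tovule, and vorfal make galion. Using R1, ornelm, galion, and tovule make torzel. galion and torzel -> lamorn (R6). [3 rule applications]
ulexan: ornelm and tovule and vorfal -> galion (R4). ornelm and galion and tovule -> torzel (R1). Using R6, galion and torzel make lamorn. Using R8, torzel and lamorn make ulexan. [4 rule applications]
lamorn needs fewer.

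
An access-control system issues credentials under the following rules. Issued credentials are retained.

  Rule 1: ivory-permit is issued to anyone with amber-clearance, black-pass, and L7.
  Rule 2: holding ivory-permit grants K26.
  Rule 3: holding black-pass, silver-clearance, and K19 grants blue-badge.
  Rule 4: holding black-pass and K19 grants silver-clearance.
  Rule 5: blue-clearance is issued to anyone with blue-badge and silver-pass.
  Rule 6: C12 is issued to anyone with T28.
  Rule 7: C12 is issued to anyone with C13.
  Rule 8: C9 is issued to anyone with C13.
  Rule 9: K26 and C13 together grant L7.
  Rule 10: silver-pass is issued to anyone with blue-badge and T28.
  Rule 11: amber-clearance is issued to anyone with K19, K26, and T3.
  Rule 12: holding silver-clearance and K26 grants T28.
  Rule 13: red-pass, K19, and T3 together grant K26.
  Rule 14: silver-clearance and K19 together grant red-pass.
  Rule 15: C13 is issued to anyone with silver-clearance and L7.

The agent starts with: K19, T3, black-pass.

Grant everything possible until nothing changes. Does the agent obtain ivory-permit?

ivory-permit would need amber-clearance, black-pass, and L7 (Rule 1), but L7 is never granted.

No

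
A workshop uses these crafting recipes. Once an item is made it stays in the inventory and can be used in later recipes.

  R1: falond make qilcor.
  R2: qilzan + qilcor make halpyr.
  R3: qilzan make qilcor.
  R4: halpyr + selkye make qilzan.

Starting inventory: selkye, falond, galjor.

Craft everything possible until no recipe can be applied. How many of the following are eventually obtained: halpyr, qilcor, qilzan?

Using R1, falond makes qilcor.
halpyr would need qilzan and qilcor (R2), but qilzan is never obtained.
qilcor: reached.
qilzan would need halpyr and selkye (R4), but halpyr is never obtained.
Reached: qilcor — 1 of the 3.

1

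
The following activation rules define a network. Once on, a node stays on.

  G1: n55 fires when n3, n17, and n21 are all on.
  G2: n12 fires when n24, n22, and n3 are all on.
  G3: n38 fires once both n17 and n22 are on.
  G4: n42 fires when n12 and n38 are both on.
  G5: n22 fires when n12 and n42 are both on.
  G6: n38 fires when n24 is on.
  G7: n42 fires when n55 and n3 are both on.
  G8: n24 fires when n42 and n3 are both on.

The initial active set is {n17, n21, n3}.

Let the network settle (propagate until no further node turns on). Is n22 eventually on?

n22 would need n12 and n42 (G5), but n12 never turns on.

No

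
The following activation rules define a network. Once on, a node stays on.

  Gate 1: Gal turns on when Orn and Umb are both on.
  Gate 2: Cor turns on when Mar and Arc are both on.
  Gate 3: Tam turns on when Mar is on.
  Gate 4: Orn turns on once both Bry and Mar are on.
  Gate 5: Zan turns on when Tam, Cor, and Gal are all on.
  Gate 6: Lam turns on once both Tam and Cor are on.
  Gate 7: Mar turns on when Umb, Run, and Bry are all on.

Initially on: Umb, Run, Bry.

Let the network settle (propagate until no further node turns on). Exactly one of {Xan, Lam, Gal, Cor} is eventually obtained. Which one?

Umb, Run, and Bry are on, so Mar turns on (Gate 7).
Gate 4: Bry and Mar on → Orn on.
Orn and Umb are on, so Gal turns on (Gate 1).
Lam would need Tam and Cor (Gate 6), but Cor never turns on. Cor would need Mar and Arc (Gate 2), but Arc never turns on. No rule produces Xan, and it is not given.

Gal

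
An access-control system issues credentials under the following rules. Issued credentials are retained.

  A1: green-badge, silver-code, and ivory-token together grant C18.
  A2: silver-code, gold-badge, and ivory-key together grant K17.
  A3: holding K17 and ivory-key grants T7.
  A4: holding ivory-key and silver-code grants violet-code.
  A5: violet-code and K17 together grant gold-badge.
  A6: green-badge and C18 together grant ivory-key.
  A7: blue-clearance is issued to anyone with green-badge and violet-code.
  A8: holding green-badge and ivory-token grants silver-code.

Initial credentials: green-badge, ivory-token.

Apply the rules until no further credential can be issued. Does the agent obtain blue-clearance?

Yes

Holding green-badge and ivory-token grants silver-code (A8).
Holding green-badge, silver-code, and ivory-token grants C18 (A1).
Holding green-badge and C18 grants ivory-key (A6).
Holding ivory-key and silver-code grants violet-code (A4).
Holding green-badge and violet-code grants blue-clearance (A7).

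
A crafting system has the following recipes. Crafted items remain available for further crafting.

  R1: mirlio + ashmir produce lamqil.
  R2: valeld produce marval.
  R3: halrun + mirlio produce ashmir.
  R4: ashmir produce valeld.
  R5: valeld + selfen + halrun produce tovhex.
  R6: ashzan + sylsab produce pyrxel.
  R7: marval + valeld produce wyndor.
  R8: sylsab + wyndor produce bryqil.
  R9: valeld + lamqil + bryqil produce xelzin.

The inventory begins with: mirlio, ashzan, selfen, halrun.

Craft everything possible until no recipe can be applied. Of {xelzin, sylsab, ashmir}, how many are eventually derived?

halrun + mirlio → ashmir (R3).
xelzin would need valeld, lamqil, and bryqil (R9), but bryqil is never obtained.
No rule produces sylsab, and it is not given.
ashmir: reached.
Reached: ashmir — 1 of the 3.

1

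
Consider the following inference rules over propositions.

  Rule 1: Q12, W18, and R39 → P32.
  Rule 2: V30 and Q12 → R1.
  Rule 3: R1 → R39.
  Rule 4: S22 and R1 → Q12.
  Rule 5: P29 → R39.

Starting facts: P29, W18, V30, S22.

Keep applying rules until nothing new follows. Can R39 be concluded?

Yes

From P29, Rule 5 gives R39.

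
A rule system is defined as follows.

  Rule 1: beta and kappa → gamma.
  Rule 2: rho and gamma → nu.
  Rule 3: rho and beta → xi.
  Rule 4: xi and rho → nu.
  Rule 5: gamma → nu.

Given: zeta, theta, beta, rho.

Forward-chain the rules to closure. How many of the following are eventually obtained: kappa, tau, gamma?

No rule produces kappa, and it is not given.
No rule produces tau, and it is not given.
gamma would need beta and kappa (Rule 1), but kappa is never established.
None of the 3 are reached.

0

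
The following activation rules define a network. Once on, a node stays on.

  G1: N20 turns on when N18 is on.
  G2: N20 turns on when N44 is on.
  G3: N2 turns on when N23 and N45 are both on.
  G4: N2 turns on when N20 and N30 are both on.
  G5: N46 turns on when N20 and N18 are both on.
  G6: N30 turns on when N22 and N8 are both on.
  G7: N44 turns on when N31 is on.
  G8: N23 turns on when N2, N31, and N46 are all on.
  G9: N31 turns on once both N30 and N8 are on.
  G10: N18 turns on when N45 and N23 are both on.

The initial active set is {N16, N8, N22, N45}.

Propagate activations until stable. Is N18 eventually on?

N18 would need N45 and N23 (G10), but N23 never turns on.

No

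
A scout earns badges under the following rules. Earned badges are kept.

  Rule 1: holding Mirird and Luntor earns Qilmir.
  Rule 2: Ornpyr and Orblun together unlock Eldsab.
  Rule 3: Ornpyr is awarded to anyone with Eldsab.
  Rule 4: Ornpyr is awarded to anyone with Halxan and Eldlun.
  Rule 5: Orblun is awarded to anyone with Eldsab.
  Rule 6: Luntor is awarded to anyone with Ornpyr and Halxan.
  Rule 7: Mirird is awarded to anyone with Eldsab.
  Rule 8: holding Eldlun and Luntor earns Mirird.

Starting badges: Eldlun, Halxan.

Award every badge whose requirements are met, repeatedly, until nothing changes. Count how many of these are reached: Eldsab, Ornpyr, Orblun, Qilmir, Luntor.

With Halxan and Eldlun, Ornpyr is earned (Rule 4).
With Ornpyr and Halxan, Luntor is earned (Rule 6).
With Eldlun and Luntor, Mirird is earned (Rule 8).
With Mirird and Luntor, Qilmir is earned (Rule 1).
Eldsab would need Ornpyr and Orblun (Rule 2), but Orblun is never earned.
Ornpyr: reached.
Orblun would need Eldsab (Rule 5), but Eldsab is never earned.
Qilmir: reached.
Luntor: reached.
Reached: Ornpyr, Qilmir, and Luntor — 3 of the 5.

3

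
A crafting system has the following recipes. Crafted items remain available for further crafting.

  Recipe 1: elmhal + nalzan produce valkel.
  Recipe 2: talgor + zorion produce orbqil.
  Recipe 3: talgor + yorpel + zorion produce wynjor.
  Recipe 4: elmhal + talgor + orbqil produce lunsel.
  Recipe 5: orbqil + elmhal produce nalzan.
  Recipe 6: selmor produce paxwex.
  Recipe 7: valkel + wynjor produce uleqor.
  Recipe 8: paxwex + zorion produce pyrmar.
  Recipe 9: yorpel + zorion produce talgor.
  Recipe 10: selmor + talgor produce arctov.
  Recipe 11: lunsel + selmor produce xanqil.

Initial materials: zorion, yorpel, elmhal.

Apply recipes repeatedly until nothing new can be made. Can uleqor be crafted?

Yes

Using Recipe 9, yorpel and zorion make talgor.
talgor + zorion → orbqil (Recipe 2).
Using Recipe 3, talgor, yorpel, and zorion make wynjor.
Using Recipe 5, orbqil and elmhal make nalzan.
elmhal + nalzan → valkel (Recipe 1).
Using Recipe 7, valkel and wynjor make uleqor.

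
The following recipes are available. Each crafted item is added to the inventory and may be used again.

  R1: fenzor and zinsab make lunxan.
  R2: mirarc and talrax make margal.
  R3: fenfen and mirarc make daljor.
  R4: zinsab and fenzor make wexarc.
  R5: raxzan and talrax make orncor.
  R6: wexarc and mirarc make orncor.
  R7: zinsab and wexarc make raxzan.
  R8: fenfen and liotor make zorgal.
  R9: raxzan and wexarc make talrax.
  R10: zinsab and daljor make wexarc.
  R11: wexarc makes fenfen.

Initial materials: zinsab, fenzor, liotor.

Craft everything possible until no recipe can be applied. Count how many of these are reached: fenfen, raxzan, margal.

2

Using R4, zinsab and fenzor make wexarc.
zinsab and wexarc → raxzan (R7).
Using R11, wexarc makes fenfen.
fenfen: reached.
raxzan: reached.
margal would need mirarc and talrax (R2), but mirarc is never obtained.
Reached: fenfen and raxzan — 2 of the 3.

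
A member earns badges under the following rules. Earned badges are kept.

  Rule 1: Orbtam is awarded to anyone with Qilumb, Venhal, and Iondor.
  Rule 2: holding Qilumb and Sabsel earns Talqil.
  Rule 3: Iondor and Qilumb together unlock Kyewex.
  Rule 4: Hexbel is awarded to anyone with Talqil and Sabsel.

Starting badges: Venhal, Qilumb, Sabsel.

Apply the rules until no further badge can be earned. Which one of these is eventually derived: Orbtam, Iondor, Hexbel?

Hexbel

With Qilumb and Sabsel, Talqil is earned (Rule 2).
With Talqil and Sabsel, Hexbel is earned (Rule 4).
No rule produces Iondor, and it is not given. Orbtam would need Qilumb, Venhal, and Iondor (Rule 1), but Iondor is never earned.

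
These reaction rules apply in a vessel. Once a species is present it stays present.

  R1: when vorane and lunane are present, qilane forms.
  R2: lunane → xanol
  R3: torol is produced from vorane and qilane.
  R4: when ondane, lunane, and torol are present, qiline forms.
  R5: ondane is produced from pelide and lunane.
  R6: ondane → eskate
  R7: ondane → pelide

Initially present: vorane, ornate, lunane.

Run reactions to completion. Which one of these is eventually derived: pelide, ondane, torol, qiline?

torol

vorane and lunane present → qilane forms (R1).
vorane and qilane present → torol forms (R3).
qiline would need ondane, lunane, and torol (R4), but ondane never forms. pelide would need ondane (R7), but ondane never forms. ondane would need pelide and lunane (R5), but pelide never forms.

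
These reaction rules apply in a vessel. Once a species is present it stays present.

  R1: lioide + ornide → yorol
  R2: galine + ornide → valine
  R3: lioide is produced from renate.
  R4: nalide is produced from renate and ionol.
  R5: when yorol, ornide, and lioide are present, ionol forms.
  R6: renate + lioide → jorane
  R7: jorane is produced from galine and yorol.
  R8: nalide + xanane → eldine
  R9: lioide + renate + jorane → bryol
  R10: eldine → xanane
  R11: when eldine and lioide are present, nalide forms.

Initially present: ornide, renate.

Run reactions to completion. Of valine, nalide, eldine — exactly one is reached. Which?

nalide

renate present → lioide forms (R3).
lioide and ornide present → yorol forms (R1).
yorol, ornide, and lioide present → ionol forms (R5).
renate and ionol present → nalide forms (R4).
valine would need galine and ornide (R2), but galine never forms. eldine would need nalide and xanane (R8), but xanane never forms.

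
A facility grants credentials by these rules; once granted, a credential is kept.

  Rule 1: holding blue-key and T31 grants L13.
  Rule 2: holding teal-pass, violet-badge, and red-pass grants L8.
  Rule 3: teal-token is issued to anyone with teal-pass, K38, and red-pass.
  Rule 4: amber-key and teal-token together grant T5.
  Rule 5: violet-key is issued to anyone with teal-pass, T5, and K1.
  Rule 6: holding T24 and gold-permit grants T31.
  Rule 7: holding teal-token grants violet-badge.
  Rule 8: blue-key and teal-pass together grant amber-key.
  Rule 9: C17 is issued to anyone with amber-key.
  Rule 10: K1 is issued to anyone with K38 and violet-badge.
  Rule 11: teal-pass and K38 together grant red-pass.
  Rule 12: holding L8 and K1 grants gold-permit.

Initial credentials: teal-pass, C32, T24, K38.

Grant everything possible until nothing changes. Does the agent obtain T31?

Yes

Holding teal-pass and K38 grants red-pass (Rule 11).
Holding teal-pass, K38, and red-pass grants teal-token (Rule 3).
Holding teal-token grants violet-badge (Rule 7).
Holding teal-pass, violet-badge, and red-pass grants L8 (Rule 2).
Holding K38 and violet-badge grants K1 (Rule 10).
Holding L8 and K1 grants gold-permit (Rule 12).
Holding T24 and gold-permit grants T31 (Rule 6).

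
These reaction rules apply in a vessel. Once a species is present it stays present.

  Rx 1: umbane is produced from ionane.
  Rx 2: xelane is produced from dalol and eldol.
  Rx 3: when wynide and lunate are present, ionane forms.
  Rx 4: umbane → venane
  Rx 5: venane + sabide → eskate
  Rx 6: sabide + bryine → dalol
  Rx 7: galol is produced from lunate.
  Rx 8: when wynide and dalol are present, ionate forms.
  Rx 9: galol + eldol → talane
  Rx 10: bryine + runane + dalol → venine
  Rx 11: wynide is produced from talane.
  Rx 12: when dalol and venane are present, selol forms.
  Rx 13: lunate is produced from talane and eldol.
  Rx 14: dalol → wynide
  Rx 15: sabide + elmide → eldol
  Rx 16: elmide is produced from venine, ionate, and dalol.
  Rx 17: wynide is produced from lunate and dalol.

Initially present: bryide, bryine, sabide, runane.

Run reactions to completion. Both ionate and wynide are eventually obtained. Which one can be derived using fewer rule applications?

wynide: sabide and bryine present → dalol forms (Rx 6). dalol present → wynide forms (Rx 14). [2 rule applications]
ionate: sabide and bryine present → dalol forms (Rx 6). dalol present → wynide forms (Rx 14). wynide and dalol present → ionate forms (Rx 8). [3 rule applications]
wynide needs fewer.

wynide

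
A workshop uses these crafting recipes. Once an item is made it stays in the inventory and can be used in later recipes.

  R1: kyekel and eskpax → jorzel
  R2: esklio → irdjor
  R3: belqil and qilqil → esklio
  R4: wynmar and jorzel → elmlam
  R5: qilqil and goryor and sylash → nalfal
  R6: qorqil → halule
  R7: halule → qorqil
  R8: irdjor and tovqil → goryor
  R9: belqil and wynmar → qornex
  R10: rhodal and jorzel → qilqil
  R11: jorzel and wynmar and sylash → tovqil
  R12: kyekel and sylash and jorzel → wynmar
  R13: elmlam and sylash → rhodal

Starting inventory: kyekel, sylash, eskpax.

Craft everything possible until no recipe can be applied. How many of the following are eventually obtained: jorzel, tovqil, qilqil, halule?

kyekel and eskpax → jorzel (R1).
kyekel and sylash and jorzel → wynmar (R12).
Using R11, jorzel, wynmar, and sylash make tovqil.
wynmar and jorzel → elmlam (R4).
Using R13, elmlam and sylash make rhodal.
Using R10, rhodal and jorzel make qilqil.
jorzel: reached.
tovqil: reached.
qilqil: reached.
halule would need qorqil (R6), but qorqil is never obtained.
Reached: jorzel, tovqil, and qilqil — 3 of the 4.

3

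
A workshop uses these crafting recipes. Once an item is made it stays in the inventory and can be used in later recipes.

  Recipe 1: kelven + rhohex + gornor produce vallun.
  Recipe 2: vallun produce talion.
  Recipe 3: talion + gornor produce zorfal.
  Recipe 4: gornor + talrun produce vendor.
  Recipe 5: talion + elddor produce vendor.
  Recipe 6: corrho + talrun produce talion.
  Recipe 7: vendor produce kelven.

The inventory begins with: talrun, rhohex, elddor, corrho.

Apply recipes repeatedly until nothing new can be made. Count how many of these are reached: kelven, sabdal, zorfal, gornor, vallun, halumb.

1

corrho + talrun → talion (Recipe 6).
talion + elddor → vendor (Recipe 5).
Using Recipe 7, vendor makes kelven.
kelven: reached.
No rule produces sabdal, and it is not given.
zorfal would need talion and gornor (Recipe 3), but gornor is never obtained.
No rule produces gornor, and it is not given.
vallun would need kelven, rhohex, and gornor (Recipe 1), but gornor is never obtained.
No rule produces halumb, and it is not given.
Reached: kelven — 1 of the 6.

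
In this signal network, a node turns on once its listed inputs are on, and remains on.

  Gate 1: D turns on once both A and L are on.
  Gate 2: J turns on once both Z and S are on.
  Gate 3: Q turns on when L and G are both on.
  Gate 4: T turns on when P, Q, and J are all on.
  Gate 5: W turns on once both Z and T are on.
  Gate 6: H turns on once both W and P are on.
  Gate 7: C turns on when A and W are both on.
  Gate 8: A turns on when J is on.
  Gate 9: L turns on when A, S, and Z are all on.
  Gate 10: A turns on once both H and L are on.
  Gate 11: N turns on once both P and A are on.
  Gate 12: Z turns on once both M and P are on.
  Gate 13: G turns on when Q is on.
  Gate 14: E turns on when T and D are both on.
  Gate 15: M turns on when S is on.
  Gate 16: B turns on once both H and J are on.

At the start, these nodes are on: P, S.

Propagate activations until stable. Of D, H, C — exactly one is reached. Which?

Gate 15: S on → M on.
M and P are on, so Z turns on (Gate 12).
Z and S are on, so J turns on (Gate 2).
J is on, so A turns on (Gate 8).
A, S, and Z are on, so L turns on (Gate 9).
A and L are on, so D turns on (Gate 1).
C would need A and W (Gate 7), but W never turns on. H would need W and P (Gate 6), but W never turns on.

D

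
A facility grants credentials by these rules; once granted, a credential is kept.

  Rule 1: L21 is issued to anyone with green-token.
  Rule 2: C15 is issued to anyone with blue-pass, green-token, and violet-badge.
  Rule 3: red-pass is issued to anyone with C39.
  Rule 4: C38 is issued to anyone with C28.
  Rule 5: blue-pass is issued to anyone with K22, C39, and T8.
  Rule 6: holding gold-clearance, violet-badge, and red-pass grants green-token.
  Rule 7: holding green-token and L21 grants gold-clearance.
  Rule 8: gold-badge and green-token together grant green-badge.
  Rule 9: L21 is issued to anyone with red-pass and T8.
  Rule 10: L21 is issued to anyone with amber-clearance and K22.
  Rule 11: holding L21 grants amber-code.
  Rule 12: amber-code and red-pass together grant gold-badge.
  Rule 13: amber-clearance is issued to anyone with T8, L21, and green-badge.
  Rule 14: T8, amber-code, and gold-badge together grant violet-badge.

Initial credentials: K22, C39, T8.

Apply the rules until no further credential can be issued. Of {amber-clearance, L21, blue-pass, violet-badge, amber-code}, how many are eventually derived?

Holding C39 grants red-pass (Rule 3).
Holding K22, C39, and T8 grants blue-pass (Rule 5).
Holding red-pass and T8 grants L21 (Rule 9).
Holding L21 grants amber-code (Rule 11).
Holding amber-code and red-pass grants gold-badge (Rule 12).
Holding T8, amber-code, and gold-badge grants violet-badge (Rule 14).
amber-clearance would need T8, L21, and green-badge (Rule 13), but green-badge is never granted.
L21: reached.
blue-pass: reached.
violet-badge: reached.
amber-code: reached.
Reached: L21, blue-pass, violet-badge, and amber-code — 4 of the 5.

4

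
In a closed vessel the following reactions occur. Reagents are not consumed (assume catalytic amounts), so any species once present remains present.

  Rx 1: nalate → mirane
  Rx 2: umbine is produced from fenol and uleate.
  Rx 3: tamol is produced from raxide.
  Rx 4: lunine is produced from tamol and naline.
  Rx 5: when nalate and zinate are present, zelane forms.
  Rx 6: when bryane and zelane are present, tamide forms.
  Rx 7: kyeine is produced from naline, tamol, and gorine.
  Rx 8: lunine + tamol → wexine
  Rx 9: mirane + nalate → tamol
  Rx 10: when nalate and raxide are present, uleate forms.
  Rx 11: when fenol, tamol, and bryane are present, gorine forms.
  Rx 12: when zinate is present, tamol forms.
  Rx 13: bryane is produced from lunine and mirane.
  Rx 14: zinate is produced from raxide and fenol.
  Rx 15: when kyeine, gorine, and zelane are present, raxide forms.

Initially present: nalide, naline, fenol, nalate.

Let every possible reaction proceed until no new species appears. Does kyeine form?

Yes

nalate present → mirane forms (Rx 1).
mirane and nalate present → tamol forms (Rx 9).
tamol and naline present → lunine forms (Rx 4).
lunine and mirane present → bryane forms (Rx 13).
fenol, tamol, and bryane present → gorine forms (Rx 11).
naline, tamol, and gorine present → kyeine forms (Rx 7).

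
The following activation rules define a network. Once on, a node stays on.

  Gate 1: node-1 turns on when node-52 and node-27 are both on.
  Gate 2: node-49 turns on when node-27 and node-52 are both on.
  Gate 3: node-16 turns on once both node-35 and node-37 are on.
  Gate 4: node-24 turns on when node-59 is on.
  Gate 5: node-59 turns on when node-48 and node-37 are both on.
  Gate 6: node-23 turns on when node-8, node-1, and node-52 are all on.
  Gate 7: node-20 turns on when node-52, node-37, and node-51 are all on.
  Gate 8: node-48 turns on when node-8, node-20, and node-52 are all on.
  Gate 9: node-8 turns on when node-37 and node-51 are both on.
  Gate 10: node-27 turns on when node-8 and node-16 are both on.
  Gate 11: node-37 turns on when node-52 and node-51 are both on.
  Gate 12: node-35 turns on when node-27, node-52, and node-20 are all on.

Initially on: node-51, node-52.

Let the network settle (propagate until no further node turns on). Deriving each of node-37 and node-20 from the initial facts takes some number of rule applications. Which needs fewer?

node-37: node-52 and node-51 are on, so node-37 turns on (Gate 11). [1 rule application]
node-20: node-52 and node-51 are on, so node-37 turns on (Gate 11). node-52, node-37, and node-51 are on, so node-20 turns on (Gate 7). [2 rule applications]
node-37 needs fewer.

node-37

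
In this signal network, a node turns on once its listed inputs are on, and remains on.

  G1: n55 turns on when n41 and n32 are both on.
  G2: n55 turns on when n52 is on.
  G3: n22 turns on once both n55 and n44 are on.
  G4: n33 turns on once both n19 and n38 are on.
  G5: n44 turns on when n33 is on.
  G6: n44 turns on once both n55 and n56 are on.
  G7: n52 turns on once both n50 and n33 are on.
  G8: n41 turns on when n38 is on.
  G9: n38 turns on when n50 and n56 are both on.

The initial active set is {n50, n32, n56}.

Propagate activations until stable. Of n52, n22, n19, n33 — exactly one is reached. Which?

n22

n50 and n56 are on, so n38 turns on (G9).
n38 is on, so n41 turns on (G8).
G1: n41 and n32 on → n55 on.
n55 and n56 are on, so n44 turns on (G6).
n55 and n44 are on, so n22 turns on (G3).
n52 would need n50 and n33 (G7), but n33 never turns on. No rule produces n19, and it is not given. n33 would need n19 and n38 (G4), but n19 never turns on.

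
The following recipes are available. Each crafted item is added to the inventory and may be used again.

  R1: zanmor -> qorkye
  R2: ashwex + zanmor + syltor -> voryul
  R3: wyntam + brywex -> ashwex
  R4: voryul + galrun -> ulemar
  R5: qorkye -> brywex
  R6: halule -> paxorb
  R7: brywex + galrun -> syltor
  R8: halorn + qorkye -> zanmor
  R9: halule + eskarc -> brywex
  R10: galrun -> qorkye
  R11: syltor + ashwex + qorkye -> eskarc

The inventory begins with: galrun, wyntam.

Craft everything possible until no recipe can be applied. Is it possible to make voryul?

voryul would need ashwex, zanmor, and syltor (R2), but zanmor is never obtained.

No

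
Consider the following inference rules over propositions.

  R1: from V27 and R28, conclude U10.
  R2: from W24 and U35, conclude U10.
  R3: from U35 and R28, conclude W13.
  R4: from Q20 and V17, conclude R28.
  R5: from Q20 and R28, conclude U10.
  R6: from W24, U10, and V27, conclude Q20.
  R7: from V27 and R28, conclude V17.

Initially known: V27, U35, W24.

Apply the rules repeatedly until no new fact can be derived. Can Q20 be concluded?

From W24 and U35, R2 gives U10.
From W24, U10, and V27, R6 gives Q20.

Yes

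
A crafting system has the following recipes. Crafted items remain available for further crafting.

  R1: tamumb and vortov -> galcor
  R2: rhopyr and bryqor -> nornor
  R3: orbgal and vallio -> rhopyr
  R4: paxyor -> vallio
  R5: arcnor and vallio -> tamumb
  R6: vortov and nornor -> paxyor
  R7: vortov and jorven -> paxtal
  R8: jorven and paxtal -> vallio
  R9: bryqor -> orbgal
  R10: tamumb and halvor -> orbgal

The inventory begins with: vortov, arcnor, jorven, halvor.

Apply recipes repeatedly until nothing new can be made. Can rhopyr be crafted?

Yes

Using R7, vortov and jorven make paxtal.
jorven and paxtal -> vallio (R8).
Using R5, arcnor and vallio make tamumb.
tamumb and halvor -> orbgal (R10).
orbgal and vallio -> rhopyr (R3).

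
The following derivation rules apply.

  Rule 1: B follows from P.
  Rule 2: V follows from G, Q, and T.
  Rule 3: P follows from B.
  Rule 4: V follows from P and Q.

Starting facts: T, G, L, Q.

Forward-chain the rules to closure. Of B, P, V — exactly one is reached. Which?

From G, Q, and T, Rule 2 gives V.
B would need P (Rule 1), but P is never established. P would need B (Rule 3), but B is never established.

V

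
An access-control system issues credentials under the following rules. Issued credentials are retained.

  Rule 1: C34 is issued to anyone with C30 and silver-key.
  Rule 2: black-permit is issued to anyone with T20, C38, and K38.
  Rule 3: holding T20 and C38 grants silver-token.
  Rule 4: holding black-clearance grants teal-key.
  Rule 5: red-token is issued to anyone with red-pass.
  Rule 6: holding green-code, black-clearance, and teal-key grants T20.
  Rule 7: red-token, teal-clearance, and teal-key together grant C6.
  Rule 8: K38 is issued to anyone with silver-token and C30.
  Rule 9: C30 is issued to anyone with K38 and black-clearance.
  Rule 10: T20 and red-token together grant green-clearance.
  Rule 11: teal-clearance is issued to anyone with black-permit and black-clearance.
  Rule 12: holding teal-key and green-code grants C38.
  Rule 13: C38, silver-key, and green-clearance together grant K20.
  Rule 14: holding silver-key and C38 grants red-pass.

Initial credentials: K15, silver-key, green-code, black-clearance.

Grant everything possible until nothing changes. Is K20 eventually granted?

Holding black-clearance grants teal-key (Rule 4).
Holding green-code, black-clearance, and teal-key grants T20 (Rule 6).
Holding teal-key and green-code grants C38 (Rule 12).
Holding silver-key and C38 grants red-pass (Rule 14).
Holding red-pass grants red-token (Rule 5).
Holding T20 and red-token grants green-clearance (Rule 10).
Holding C38, silver-key, and green-clearance grants K20 (Rule 13).

Yes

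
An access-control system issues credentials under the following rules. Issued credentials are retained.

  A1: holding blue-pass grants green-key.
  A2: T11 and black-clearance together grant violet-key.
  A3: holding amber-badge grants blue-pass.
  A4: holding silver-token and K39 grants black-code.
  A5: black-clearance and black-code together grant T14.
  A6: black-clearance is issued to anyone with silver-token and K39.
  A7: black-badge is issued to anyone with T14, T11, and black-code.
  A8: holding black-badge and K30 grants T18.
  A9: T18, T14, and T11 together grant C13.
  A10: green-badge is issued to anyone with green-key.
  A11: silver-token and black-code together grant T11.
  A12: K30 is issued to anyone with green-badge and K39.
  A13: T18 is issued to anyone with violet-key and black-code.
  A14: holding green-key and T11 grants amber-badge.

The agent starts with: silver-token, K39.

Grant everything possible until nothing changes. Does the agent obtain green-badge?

green-badge would need green-key (A10), but green-key is never granted.

No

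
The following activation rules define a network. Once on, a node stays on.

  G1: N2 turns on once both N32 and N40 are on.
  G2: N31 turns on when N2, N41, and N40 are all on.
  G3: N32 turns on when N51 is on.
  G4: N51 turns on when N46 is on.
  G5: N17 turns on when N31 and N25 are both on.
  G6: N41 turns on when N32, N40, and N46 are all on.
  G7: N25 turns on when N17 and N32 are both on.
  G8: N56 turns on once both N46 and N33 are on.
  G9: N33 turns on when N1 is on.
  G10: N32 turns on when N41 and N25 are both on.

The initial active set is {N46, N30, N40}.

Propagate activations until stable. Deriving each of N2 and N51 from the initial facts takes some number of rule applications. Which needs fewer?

N51: N46 is on, so N51 turns on (G4). [1 rule application]
N2: N46 is on, so N51 turns on (G4). G3: N51 on → N32 on. G1: N32 and N40 on → N2 on. [3 rule applications]
N51 needs fewer.

N51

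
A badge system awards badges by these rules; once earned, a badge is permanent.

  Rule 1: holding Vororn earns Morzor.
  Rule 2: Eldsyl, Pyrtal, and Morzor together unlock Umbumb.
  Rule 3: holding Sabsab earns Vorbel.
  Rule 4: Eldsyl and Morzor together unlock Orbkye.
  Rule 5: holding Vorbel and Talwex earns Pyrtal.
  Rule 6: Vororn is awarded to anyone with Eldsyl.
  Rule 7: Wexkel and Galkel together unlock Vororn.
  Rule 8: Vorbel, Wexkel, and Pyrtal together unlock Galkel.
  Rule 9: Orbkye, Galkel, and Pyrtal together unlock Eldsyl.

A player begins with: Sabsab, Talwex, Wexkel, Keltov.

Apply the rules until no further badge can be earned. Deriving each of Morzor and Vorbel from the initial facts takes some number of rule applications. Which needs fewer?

Vorbel

Vorbel: With Sabsab, Vorbel is earned (Rule 3). [1 rule application]
Morzor: With Sabsab, Vorbel is earned (Rule 3). With Vorbel and Talwex, Pyrtal is earned (Rule 5). With Vorbel, Wexkel, and Pyrtal, Galkel is earned (Rule 8). With Wexkel and Galkel, Vororn is earned (Rule 7). With Vororn, Morzor is earned (Rule 1). [5 rule applications]
Vorbel needs fewer.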